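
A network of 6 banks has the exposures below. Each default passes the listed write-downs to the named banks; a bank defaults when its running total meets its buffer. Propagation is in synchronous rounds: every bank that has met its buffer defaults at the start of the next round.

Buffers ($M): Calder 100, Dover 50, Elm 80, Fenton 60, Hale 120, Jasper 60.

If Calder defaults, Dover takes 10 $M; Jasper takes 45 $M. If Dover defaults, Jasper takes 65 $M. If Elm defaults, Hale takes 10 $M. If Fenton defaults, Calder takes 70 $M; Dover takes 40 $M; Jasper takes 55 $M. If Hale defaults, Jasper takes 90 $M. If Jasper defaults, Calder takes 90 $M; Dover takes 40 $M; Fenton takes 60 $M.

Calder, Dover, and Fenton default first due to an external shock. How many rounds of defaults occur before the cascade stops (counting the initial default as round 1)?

2

Round 1 — Calder, Dover, Fenton default (initial).
  Jasper: +45+65+55 → 165 ≥ 60
Round 2 — Jasper defaults.
No further defaults.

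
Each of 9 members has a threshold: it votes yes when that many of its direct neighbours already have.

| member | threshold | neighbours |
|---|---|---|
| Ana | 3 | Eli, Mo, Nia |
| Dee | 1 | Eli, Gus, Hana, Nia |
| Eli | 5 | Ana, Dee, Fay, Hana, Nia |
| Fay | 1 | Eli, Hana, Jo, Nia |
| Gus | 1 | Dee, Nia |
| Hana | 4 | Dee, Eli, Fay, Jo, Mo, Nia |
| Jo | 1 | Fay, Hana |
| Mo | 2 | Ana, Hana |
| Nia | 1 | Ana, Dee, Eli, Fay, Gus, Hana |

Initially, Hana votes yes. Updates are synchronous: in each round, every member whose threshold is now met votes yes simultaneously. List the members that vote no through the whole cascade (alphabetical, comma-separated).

Round 1 — Hana votes yes (initial).
Round 2 — checking thresholds:
  Dee: 1 of 4 neighbours ≥ 1, votes yes.
  Eli: 1 of 5 neighbours < 5, below threshold.
  Fay: 1 of 4 neighbours ≥ 1, votes yes.
  Jo: 1 of 2 neighbours ≥ 1, votes yes.
  Mo: 1 of 2 neighbours < 2, below threshold.
  Nia: 1 of 6 neighbours ≥ 1, votes yes.
Round 3 — checking thresholds:
  Ana: 1 of 3 neighbours < 3, below threshold.
  Eli: 4 of 5 neighbours < 5, below threshold.
  Gus: 2 of 2 neighbours ≥ 1, votes yes.
  Mo: 1 of 2 neighbours < 2, below threshold.
Round 4 — no new yes votes; cascade stops.

Ana, Eli, Mo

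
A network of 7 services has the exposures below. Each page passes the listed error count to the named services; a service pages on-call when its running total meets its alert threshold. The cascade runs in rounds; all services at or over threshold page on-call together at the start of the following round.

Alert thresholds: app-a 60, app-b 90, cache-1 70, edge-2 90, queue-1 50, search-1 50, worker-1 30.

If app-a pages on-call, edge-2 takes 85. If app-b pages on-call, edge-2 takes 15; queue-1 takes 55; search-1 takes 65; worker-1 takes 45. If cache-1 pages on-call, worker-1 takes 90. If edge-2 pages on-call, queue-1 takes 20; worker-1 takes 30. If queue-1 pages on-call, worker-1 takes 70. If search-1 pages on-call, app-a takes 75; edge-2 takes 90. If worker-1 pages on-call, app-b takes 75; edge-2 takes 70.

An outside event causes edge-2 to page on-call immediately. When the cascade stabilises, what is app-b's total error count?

75

Round 1 — edge-2 pages on-call (initial).
  queue-1: +20 → 20 < 50
  worker-1: +30 → 30 ≥ 30
Round 2 — worker-1 pages on-call.
  app-b: +75 → 75 < 90
No further pages.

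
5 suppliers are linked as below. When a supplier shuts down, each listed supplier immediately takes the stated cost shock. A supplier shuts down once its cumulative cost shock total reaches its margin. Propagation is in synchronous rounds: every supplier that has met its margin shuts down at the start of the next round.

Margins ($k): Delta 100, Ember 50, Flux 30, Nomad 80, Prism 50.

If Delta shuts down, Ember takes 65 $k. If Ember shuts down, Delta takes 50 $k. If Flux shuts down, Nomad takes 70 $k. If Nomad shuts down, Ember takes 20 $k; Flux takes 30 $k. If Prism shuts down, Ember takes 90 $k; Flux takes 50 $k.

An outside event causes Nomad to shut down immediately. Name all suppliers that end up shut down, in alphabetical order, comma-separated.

Round 1 — Nomad shuts down (initial).
  Ember: +20 → 20 < 50
  Flux: +30 → 30 ≥ 30
Round 2 — Flux shuts down.
No further shutdowns.

Flux, Nomad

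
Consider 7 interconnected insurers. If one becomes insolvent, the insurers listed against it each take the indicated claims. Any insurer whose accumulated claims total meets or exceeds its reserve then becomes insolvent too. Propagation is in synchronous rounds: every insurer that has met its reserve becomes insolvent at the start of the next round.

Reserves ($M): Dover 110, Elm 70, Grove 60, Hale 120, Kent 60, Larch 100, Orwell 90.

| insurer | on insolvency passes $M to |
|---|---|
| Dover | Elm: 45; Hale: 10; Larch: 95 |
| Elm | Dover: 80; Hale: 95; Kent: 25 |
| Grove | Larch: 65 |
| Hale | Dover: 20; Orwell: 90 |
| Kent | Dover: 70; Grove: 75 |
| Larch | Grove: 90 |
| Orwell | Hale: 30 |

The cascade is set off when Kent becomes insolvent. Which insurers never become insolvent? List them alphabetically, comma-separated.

Round 1 — Kent becomes insolvent (initial).
  Dover: +70 → 70 < 110
  Grove: +75 → 75 ≥ 60
Round 2 — Grove becomes insolvent.
  Larch: +65 → 65 < 100
No further insolvencies.

Dover, Elm, Hale, Larch, Orwell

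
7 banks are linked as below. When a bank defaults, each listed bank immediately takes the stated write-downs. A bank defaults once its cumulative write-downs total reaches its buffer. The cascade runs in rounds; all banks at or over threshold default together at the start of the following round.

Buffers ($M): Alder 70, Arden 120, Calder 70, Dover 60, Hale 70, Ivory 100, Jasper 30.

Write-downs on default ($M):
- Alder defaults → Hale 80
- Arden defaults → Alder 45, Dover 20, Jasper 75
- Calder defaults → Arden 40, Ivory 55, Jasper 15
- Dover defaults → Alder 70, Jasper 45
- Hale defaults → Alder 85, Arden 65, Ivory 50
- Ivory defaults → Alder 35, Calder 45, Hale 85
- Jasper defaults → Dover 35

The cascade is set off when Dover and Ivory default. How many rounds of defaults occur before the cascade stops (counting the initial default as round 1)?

Round 1 — Dover, Ivory default (initial).
  Alder: +70+35 → 105 ≥ 70
  Calder: +45 → 45 < 70
  Hale: +85 → 85 ≥ 70
  Jasper: +45 → 45 ≥ 30
Round 2 — Alder, Hale, Jasper default.
  Arden: +65 → 65 < 120
No further defaults.

2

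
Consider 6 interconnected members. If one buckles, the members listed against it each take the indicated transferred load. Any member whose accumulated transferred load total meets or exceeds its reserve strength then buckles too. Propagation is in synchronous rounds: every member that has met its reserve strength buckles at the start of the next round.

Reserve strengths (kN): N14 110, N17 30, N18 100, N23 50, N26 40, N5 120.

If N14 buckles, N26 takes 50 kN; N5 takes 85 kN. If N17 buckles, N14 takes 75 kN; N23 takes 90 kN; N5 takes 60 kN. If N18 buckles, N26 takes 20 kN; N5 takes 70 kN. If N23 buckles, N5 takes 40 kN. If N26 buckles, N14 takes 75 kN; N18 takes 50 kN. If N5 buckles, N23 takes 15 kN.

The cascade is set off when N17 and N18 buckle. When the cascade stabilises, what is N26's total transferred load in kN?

Round 1 — N17, N18 buckle (initial).
  N14: +75 → 75 < 110
  N23: +90 → 90 ≥ 50
  N26: +20 → 20 < 40
  N5: +60+70 → 130 ≥ 120
Round 2 — N23, N5 buckle.
No further bucklings.

20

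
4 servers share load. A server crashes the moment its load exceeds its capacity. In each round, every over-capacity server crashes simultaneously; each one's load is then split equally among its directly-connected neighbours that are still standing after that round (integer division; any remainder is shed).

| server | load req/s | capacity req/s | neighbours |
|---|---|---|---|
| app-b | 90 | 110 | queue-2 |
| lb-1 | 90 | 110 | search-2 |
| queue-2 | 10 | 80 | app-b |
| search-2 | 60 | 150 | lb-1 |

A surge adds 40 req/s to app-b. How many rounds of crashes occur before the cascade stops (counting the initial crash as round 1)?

Round 1 — app-b at 130 > 110. app-b crashes.
  app-b sheds 130 req/s to queue-2: 130 each.
    queue-2: 10+130 = 140 > 80
Round 2 — queue-2 crashes.
  queue-2 sheds 140 req/s: no online neighbours, lost.
No further crashes.

2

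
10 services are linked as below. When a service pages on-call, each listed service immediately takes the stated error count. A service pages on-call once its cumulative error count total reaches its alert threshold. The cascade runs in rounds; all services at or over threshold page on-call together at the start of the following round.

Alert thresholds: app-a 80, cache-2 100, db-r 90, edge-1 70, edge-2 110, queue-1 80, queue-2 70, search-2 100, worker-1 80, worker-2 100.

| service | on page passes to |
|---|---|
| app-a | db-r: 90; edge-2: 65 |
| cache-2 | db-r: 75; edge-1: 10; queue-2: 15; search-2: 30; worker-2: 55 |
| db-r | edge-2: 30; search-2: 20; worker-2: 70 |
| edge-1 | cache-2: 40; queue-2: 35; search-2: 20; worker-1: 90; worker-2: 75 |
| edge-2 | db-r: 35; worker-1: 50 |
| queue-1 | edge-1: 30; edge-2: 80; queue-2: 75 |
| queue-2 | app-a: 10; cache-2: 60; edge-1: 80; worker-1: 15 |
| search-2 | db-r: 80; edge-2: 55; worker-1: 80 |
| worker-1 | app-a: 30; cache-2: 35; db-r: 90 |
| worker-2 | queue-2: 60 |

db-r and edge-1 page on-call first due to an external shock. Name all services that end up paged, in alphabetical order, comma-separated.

cache-2, db-r, edge-1, queue-2, worker-1, worker-2

Round 1 — db-r, edge-1 page on-call (initial).
  cache-2: +40 → 40 < 100
  edge-2: +30 → 30 < 110
  queue-2: +35 → 35 < 70
  search-2: +20+20 → 40 < 100
  worker-1: +90 → 90 ≥ 80
  worker-2: +70+75 → 145 ≥ 100
Round 2 — worker-1, worker-2 page on-call.
  app-a: +30 → 30 < 80
  cache-2: +35 → 75 < 100
  queue-2: +60 → 95 ≥ 70
Round 3 — queue-2 pages on-call.
  app-a: +10 → 40 < 80
  cache-2: +60 → 135 ≥ 100
Round 4 — cache-2 pages on-call.
  search-2: +30 → 70 < 100
No further pages.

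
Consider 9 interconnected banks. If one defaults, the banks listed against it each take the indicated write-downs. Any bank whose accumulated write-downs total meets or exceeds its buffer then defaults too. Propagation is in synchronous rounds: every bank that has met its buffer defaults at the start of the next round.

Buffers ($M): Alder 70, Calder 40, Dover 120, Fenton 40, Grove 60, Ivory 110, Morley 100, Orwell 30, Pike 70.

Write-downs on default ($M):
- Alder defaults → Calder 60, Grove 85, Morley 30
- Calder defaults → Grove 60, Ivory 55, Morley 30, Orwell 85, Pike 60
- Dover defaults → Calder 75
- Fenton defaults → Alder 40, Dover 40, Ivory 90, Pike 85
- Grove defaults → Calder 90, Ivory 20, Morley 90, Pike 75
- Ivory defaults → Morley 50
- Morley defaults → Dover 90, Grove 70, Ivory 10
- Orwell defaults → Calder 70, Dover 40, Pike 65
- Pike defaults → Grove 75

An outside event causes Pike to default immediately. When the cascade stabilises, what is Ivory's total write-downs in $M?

Round 1 — Pike defaults (initial).
  Grove: +75 → 75 ≥ 60
Round 2 — Grove defaults.
  Calder: +90 → 90 ≥ 40
  Ivory: +20 → 20 < 110
  Morley: +90 → 90 < 100
Round 3 — Calder defaults.
  Ivory: +55 → 75 < 110
  Morley: +30 → 120 ≥ 100
  Orwell: +85 → 85 ≥ 30
Round 4 — Morley, Orwell default.
  Dover: +90+40 → 130 ≥ 120
  Ivory: +10 → 85 < 110
Round 5 — Dover defaults.
No further defaults.

85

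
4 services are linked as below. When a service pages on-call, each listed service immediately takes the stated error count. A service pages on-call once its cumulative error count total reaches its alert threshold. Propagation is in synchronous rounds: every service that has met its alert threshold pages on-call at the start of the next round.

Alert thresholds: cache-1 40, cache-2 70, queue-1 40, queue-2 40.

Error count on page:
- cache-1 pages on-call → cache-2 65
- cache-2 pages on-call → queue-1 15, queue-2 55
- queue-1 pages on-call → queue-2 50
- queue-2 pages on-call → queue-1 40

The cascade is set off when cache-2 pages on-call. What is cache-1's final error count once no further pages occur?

Round 1 — cache-2 pages on-call (initial).
  queue-1: +15 → 15 < 40
  queue-2: +55 → 55 ≥ 40
Round 2 — queue-2 pages on-call.
  queue-1: +40 → 55 ≥ 40
Round 3 — queue-1 pages on-call.
No further pages.

0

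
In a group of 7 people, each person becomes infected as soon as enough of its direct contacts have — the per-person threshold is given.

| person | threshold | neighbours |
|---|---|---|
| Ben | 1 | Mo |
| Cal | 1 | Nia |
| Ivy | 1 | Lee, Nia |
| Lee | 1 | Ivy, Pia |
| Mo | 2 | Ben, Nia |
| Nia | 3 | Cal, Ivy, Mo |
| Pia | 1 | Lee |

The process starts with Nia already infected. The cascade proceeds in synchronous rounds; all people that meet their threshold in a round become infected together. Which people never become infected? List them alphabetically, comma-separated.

Ben, Mo

Round 1 — Nia becomes infected (initial).
Round 2 — checking thresholds:
  Cal: 1 of 1 neighbours ≥ 1, becomes infected.
  Ivy: 1 of 2 neighbours ≥ 1, becomes infected.
  Mo: 1 of 2 neighbours < 2, below threshold.
Round 3 — checking thresholds:
  Lee: 1 of 2 neighbours ≥ 1, becomes infected.
  Mo: 1 of 2 neighbours < 2, below threshold.
Round 4 — checking thresholds:
  Mo: 1 of 2 neighbours < 2, below threshold.
  Pia: 1 of 1 neighbours ≥ 1, becomes infected.
Round 5 — no new infections; cascade stops.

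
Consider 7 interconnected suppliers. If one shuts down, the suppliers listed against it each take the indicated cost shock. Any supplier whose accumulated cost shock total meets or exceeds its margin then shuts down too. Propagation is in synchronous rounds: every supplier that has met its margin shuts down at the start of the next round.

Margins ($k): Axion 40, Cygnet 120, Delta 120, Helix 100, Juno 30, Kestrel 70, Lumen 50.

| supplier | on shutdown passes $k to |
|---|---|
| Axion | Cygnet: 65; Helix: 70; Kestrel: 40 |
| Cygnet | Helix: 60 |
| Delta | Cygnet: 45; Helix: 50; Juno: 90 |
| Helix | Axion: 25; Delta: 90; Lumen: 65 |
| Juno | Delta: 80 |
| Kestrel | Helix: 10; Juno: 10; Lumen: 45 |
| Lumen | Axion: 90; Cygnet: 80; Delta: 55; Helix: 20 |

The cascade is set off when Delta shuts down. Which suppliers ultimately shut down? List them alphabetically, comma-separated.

Round 1 — Delta shuts down (initial).
  Cygnet: +45 → 45 < 120
  Helix: +50 → 50 < 100
  Juno: +90 → 90 ≥ 30
Round 2 — Juno shuts down.
No further shutdowns.

Delta, Juno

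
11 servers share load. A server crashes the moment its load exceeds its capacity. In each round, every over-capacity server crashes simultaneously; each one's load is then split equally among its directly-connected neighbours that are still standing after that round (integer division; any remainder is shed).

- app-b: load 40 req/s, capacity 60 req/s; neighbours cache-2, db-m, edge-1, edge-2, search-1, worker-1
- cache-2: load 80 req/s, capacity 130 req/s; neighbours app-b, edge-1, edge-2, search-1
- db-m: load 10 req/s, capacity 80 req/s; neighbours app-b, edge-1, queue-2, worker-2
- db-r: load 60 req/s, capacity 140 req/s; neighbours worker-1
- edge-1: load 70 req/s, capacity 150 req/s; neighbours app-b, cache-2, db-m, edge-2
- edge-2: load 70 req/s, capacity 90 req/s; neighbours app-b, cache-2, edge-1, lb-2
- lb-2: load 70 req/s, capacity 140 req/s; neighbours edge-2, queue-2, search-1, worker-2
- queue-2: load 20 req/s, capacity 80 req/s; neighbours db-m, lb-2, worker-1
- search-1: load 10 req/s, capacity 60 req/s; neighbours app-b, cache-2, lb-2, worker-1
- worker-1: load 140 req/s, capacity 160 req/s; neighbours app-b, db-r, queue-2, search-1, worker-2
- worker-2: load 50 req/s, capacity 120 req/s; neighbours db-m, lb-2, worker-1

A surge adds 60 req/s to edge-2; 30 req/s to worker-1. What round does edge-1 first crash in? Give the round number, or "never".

4

Round 1 — edge-2 at 130 > 90; worker-1 at 170 > 160. edge-2, worker-1 crash.
  edge-2 sheds 130 req/s to app-b, cache-2, edge-1, lb-2: 32 each (2 lost).
    app-b: 40+32 = 72 > 60
    cache-2: 80+32 = 112 ≤ 130
    edge-1: 70+32 = 102 ≤ 150
    lb-2: 70+32 = 102 ≤ 140
  worker-1 sheds 170 req/s to app-b, db-r, queue-2, search-1, worker-2: 34 each.
    app-b: 72+34 = 106 > 60
    db-r: 60+34 = 94 ≤ 140
    queue-2: 20+34 = 54 ≤ 80
    search-1: 10+34 = 44 ≤ 60
    worker-2: 50+34 = 84 ≤ 120
Round 2 — app-b crashes.
  app-b sheds 106 req/s to cache-2, db-m, edge-1, search-1: 26 each (2 lost).
    cache-2: 112+26 = 138 > 130
    db-m: 10+26 = 36 ≤ 80
    edge-1: 102+26 = 128 ≤ 150
    search-1: 44+26 = 70 > 60
Round 3 — cache-2, search-1 crash.
  cache-2 sheds 138 req/s to edge-1: 138 each.
    edge-1: 128+138 = 266 > 150
  search-1 sheds 70 req/s to lb-2: 70 each.
    lb-2: 102+70 = 172 > 140
Round 4 — edge-1, lb-2 crash.
  edge-1 sheds 266 req/s to db-m: 266 each.
    db-m: 36+266 = 302 > 80
  lb-2 sheds 172 req/s to queue-2, worker-2: 86 each.
    queue-2: 54+86 = 140 > 80
    worker-2: 84+86 = 170 > 120
Round 5 — db-m, queue-2, worker-2 crash.
  db-m sheds 302 req/s: no online neighbours, lost.
  queue-2 sheds 140 req/s: no online neighbours, lost.
  worker-2 sheds 170 req/s: no online neighbours, lost.
No further crashes.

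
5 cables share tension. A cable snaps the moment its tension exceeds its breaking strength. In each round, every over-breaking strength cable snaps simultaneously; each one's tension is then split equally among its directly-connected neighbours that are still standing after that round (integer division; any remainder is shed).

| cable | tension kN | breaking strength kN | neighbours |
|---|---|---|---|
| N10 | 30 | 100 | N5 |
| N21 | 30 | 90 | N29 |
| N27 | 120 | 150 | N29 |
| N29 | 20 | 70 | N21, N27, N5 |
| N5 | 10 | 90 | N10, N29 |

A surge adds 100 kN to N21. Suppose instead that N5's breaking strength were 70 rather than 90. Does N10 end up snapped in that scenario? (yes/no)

yes

With N5's breaking strength at 70:
Round 1 — N21 at 130 > 90. N21 snaps.
  N21 sheds 130 kN to N29: 130 each.
    N29: 20+130 = 150 > 70
Round 2 — N29 snaps.
  N29 sheds 150 kN to N27, N5: 75 each.
    N27: 120+75 = 195 > 150
    N5: 10+75 = 85 > 70
Round 3 — N27, N5 snap.
  N27 sheds 195 kN: no online neighbours, lost.
  N5 sheds 85 kN to N10: 85 each.
    N10: 30+85 = 115 > 100
Round 4 — N10 snaps.
  N10 sheds 115 kN: no online neighbours, lost.
No further breaks.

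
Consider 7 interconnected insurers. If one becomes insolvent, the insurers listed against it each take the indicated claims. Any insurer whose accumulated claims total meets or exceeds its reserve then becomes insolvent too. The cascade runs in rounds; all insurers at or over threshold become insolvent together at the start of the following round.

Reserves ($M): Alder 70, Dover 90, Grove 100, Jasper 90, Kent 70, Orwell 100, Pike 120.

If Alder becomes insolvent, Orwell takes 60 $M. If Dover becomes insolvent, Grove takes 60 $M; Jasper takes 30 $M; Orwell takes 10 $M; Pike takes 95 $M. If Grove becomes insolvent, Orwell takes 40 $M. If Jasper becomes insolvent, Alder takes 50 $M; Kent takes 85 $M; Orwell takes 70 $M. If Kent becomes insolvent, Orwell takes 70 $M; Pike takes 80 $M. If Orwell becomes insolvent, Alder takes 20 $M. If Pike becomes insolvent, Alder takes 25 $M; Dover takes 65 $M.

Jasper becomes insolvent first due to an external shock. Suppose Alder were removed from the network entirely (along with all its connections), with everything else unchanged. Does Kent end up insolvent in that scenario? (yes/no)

With Alder removed:
Round 1 — Jasper becomes insolvent (initial).
  Kent: +85 → 85 ≥ 70
  Orwell: +70 → 70 < 100
Round 2 — Kent becomes insolvent.
  Orwell: +70 → 140 ≥ 100
  Pike: +80 → 80 < 120
Round 3 — Orwell becomes insolvent.
No further insolvencies.

yes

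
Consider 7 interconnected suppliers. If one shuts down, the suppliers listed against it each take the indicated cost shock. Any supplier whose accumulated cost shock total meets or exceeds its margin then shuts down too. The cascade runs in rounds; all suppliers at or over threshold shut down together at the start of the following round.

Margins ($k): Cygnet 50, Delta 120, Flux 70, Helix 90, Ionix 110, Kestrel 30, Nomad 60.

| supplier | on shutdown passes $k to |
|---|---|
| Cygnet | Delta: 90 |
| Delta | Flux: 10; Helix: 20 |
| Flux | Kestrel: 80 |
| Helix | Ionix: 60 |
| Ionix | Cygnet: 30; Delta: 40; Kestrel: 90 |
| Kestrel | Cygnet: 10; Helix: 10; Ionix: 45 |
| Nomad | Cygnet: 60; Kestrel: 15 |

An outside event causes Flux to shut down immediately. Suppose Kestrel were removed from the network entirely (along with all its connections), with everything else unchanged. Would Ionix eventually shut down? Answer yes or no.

With Kestrel removed:
Round 1 — Flux shuts down (initial).
No further shutdowns.

no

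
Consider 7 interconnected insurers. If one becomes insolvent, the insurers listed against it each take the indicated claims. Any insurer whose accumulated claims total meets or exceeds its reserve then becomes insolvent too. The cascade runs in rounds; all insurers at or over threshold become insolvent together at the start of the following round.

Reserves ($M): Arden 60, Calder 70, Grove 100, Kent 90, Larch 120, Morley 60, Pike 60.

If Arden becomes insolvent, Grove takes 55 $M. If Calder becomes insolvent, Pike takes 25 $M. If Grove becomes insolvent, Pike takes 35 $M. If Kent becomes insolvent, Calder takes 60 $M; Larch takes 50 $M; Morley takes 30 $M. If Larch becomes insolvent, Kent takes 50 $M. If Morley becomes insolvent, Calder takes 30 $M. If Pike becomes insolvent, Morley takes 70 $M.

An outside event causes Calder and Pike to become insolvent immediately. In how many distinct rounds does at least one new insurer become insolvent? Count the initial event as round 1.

2

Round 1 — Calder, Pike become insolvent (initial).
  Morley: +70 → 70 ≥ 60
Round 2 — Morley becomes insolvent.
No further insolvencies.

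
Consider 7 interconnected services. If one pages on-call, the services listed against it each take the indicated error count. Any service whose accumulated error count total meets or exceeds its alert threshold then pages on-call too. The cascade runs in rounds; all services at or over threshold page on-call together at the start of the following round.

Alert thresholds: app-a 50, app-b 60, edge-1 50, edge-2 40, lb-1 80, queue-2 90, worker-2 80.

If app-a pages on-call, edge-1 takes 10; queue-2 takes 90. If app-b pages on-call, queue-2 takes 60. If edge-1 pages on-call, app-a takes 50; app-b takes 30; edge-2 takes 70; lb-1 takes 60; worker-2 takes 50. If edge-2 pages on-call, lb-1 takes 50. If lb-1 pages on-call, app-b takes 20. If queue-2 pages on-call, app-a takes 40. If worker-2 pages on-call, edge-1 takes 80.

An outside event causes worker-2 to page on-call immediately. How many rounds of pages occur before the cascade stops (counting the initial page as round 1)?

Round 1 — worker-2 pages on-call (initial).
  edge-1: +80 → 80 ≥ 50
Round 2 — edge-1 pages on-call.
  app-a: +50 → 50 ≥ 50
  app-b: +30 → 30 < 60
  edge-2: +70 → 70 ≥ 40
  lb-1: +60 → 60 < 80
Round 3 — app-a, edge-2 page on-call.
  lb-1: +50 → 110 ≥ 80
  queue-2: +90 → 90 ≥ 90
Round 4 — lb-1, queue-2 page on-call.
  app-b: +20 → 50 < 60
No further pages.

4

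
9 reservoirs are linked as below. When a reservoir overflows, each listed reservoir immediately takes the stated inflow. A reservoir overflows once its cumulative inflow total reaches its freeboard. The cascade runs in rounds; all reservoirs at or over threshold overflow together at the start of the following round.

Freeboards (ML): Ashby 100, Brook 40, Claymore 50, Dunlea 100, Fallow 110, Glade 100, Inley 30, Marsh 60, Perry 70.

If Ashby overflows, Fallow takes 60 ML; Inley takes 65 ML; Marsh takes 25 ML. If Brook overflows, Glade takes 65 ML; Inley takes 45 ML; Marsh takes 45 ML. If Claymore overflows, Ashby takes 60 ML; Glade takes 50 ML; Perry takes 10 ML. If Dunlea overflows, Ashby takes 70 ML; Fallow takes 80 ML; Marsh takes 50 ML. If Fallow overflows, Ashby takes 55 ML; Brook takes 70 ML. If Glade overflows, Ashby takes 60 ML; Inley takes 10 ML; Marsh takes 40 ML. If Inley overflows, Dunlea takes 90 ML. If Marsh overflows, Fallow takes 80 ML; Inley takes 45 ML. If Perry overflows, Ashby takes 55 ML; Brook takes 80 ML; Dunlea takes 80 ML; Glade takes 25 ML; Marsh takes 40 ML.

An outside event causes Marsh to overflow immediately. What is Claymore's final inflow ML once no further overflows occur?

Round 1 — Marsh overflows (initial).
  Fallow: +80 → 80 < 110
  Inley: +45 → 45 ≥ 30
Round 2 — Inley overflows.
  Dunlea: +90 → 90 < 100
No further overflows.

0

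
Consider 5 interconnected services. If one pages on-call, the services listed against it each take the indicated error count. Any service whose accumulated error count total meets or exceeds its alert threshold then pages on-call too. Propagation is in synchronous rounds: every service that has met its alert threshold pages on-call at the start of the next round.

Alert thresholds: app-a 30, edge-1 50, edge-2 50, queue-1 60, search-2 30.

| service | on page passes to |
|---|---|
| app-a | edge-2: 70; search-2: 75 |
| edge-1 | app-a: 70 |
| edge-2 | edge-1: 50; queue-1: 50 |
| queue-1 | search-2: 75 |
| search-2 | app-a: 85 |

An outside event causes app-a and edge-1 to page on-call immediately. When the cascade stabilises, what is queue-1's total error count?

Round 1 — app-a, edge-1 page on-call (initial).
  edge-2: +70 → 70 ≥ 50
  search-2: +75 → 75 ≥ 30
Round 2 — edge-2, search-2 page on-call.
  queue-1: +50 → 50 < 60
No further pages.

50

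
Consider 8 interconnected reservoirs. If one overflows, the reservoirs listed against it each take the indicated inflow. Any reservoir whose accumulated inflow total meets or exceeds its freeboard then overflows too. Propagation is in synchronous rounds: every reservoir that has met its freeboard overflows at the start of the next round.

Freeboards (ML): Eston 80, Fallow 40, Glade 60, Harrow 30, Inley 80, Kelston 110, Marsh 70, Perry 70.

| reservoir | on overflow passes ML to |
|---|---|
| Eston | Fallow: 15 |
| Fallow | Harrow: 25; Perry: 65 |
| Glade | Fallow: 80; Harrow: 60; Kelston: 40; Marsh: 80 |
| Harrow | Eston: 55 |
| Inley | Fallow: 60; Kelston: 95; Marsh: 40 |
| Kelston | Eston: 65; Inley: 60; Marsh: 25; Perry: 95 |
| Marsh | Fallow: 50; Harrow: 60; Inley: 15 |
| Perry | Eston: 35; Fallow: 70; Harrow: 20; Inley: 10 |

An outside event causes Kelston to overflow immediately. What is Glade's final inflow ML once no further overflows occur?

0

Round 1 — Kelston overflows (initial).
  Eston: +65 → 65 < 80
  Inley: +60 → 60 < 80
  Marsh: +25 → 25 < 70
  Perry: +95 → 95 ≥ 70
Round 2 — Perry overflows.
  Eston: +35 → 100 ≥ 80
  Fallow: +70 → 70 ≥ 40
  Harrow: +20 → 20 < 30
  Inley: +10 → 70 < 80
Round 3 — Eston, Fallow overflow.
  Harrow: +25 → 45 ≥ 30
Round 4 — Harrow overflows.
No further overflows.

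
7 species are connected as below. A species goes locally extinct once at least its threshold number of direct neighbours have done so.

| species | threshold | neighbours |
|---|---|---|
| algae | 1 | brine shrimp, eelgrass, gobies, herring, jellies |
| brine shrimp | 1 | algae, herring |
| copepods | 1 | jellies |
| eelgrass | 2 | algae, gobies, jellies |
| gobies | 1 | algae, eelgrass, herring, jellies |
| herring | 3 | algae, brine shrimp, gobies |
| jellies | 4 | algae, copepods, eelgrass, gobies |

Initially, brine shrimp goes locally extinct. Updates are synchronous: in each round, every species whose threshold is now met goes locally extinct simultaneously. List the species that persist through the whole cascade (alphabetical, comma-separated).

Round 1 — brine shrimp goes locally extinct (initial).
Round 2 — checking thresholds:
  algae: 1 of 5 neighbours ≥ 1, goes locally extinct.
  herring: 1 of 3 neighbours < 3, holds.
Round 3 — checking thresholds:
  eelgrass: 1 of 3 neighbours < 2, holds.
  gobies: 1 of 4 neighbours ≥ 1, goes locally extinct.
  herring: 2 of 3 neighbours < 3, holds.
  jellies: 1 of 4 neighbours < 4, holds.
Round 4 — checking thresholds:
  eelgrass: 2 of 3 neighbours ≥ 2, goes locally extinct.
  herring: 3 of 3 neighbours ≥ 3, goes locally extinct.
  jellies: 2 of 4 neighbours < 4, holds.
Round 5 — no new extinctions; cascade stops.

copepods, jellies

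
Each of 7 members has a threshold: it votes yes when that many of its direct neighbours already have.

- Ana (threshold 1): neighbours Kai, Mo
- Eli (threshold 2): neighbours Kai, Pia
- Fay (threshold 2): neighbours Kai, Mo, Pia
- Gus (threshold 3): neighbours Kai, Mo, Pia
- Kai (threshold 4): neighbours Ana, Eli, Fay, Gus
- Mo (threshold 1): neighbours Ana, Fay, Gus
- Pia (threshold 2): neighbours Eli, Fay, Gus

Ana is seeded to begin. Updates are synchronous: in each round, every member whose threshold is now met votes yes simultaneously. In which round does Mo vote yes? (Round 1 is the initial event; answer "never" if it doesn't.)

2

Round 1 — Ana votes yes (initial).
Round 2 — checking thresholds:
  Kai: 1 of 4 neighbours < 4, holds.
  Mo: 1 of 3 neighbours ≥ 1, votes yes.
Round 3 — no new yes votes; cascade stops.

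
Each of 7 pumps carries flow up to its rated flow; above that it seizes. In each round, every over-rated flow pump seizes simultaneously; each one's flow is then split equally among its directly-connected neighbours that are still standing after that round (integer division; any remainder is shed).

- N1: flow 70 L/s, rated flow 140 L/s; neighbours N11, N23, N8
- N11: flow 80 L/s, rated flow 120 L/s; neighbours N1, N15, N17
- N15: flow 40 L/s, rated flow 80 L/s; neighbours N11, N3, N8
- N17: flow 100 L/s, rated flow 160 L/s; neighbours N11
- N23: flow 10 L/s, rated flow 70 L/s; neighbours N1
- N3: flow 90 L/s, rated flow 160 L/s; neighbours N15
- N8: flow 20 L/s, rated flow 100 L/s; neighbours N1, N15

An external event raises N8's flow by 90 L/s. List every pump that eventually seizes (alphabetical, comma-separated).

Round 1 — N8 at 110 > 100. N8 seizes.
  N8 sheds 110 L/s to N1, N15: 55 each.
    N1: 70+55 = 125 ≤ 140
    N15: 40+55 = 95 > 80
Round 2 — N15 seizes.
  N15 sheds 95 L/s to N11, N3: 47 each (1 lost).
    N11: 80+47 = 127 > 120
    N3: 90+47 = 137 ≤ 160
Round 3 — N11 seizes.
  N11 sheds 127 L/s to N1, N17: 63 each (1 lost).
    N1: 125+63 = 188 > 140
    N17: 100+63 = 163 > 160
Round 4 — N1, N17 seize.
  N1 sheds 188 L/s to N23: 188 each.
    N23: 10+188 = 198 > 70
  N17 sheds 163 L/s: no online neighbours, lost.
Round 5 — N23 seizes.
  N23 sheds 198 L/s: no online neighbours, lost.
No further seizures.

N1, N11, N15, N17, N23, N8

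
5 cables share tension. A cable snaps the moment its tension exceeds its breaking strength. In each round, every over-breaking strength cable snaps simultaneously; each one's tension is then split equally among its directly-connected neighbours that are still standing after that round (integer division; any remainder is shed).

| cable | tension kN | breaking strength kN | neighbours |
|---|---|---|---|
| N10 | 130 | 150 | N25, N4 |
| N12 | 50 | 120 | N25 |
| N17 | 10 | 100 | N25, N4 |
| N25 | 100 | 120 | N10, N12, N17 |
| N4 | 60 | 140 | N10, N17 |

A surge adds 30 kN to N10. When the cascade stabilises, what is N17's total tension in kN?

100

Round 1 — N10 at 160 > 150. N10 snaps.
  N10 sheds 160 kN to N25, N4: 80 each.
    N25: 100+80 = 180 > 120
    N4: 60+80 = 140 ≤ 140
Round 2 — N25 snaps.
  N25 sheds 180 kN to N12, N17: 90 each.
    N12: 50+90 = 140 > 120
    N17: 10+90 = 100 ≤ 100
Round 3 — N12 snaps.
  N12 sheds 140 kN: no online neighbours, lost.
No further breaks.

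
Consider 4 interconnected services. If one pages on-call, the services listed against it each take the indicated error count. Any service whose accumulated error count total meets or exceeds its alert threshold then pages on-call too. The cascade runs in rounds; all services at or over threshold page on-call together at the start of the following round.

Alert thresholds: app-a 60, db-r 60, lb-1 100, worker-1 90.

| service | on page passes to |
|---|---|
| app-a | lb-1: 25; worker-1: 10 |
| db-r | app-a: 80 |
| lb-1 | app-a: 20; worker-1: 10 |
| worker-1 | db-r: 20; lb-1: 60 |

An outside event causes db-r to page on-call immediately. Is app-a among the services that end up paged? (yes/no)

yes

Round 1 — db-r pages on-call (initial).
  app-a: +80 → 80 ≥ 60
Round 2 — app-a pages on-call.
  lb-1: +25 → 25 < 100
  worker-1: +10 → 10 < 90
No further pages.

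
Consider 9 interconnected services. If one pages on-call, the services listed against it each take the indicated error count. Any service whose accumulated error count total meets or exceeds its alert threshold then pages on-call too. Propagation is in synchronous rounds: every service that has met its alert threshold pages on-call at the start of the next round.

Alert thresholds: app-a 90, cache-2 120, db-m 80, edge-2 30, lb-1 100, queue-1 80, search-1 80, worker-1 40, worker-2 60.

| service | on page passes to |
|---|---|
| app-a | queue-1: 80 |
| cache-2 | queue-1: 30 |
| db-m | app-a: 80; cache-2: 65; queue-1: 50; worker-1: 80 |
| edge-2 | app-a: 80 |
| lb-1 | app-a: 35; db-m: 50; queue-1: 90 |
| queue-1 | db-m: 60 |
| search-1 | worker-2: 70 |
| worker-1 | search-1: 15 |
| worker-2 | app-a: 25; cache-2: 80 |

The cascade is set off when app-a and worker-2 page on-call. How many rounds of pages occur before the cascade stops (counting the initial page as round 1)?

2

Round 1 — app-a, worker-2 page on-call (initial).
  cache-2: +80 → 80 < 120
  queue-1: +80 → 80 ≥ 80
Round 2 — queue-1 pages on-call.
  db-m: +60 → 60 < 80
No further pages.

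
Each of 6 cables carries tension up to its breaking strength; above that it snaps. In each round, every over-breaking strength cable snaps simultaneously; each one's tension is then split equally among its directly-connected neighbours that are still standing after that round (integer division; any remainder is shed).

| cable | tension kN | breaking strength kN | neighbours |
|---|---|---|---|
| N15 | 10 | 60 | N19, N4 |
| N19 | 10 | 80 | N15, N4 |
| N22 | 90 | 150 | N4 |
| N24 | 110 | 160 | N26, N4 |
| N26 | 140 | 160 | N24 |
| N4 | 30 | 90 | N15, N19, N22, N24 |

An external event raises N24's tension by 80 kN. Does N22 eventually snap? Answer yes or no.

no

Round 1 — N24 at 190 > 160. N24 snaps.
  N24 sheds 190 kN to N26, N4: 95 each.
    N26: 140+95 = 235 > 160
    N4: 30+95 = 125 > 90
Round 2 — N26, N4 snap.
  N26 sheds 235 kN: no online neighbours, lost.
  N4 sheds 125 kN to N15, N19, N22: 41 each (2 lost).
    N15: 10+41 = 51 ≤ 60
    N19: 10+41 = 51 ≤ 80
    N22: 90+41 = 131 ≤ 150
No further breaks.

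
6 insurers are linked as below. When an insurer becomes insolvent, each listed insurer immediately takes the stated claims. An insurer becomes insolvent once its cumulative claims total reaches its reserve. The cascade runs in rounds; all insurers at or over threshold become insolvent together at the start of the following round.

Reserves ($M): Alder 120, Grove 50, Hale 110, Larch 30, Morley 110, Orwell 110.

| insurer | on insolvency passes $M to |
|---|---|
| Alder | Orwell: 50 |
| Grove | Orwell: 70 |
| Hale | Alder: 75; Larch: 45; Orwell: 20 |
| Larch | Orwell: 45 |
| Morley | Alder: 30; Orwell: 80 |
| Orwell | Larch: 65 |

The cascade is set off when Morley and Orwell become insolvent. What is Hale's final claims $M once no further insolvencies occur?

Round 1 — Morley, Orwell become insolvent (initial).
  Alder: +30 → 30 < 120
  Larch: +65 → 65 ≥ 30
Round 2 — Larch becomes insolvent.
No further insolvencies.

0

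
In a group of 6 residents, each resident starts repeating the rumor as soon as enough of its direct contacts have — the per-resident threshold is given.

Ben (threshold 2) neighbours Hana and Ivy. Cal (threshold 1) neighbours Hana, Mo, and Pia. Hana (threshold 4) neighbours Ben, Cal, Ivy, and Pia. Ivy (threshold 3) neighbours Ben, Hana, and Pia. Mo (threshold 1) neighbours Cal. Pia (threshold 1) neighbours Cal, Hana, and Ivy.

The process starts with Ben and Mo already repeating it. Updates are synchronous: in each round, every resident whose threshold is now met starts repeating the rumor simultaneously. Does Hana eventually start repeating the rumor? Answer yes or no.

Round 1 — Ben, Mo start repeating the rumor (initial).
Round 2 — checking thresholds:
  Cal: 1 of 3 neighbours ≥ 1, starts repeating the rumor.
  Hana: 1 of 4 neighbours < 4, below threshold.
  Ivy: 1 of 3 neighbours < 3, below threshold.
Round 3 — checking thresholds:
  Hana: 2 of 4 neighbours < 4, below threshold.
  Ivy: 1 of 3 neighbours < 3, below threshold.
  Pia: 1 of 3 neighbours ≥ 1, starts repeating the rumor.
Round 4 — no new spreads; cascade stops.

no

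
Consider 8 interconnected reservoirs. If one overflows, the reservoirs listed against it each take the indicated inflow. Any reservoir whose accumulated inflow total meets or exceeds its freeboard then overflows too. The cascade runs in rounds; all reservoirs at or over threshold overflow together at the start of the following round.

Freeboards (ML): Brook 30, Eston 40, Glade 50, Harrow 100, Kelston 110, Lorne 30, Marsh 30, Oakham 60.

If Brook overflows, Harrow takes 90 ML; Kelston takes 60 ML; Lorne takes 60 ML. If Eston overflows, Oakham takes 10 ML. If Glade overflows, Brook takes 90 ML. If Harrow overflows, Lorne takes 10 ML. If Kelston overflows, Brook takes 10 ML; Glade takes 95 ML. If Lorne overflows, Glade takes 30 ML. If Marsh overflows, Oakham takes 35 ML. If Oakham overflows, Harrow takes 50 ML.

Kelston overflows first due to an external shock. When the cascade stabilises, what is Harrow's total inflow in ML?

Round 1 — Kelston overflows (initial).
  Brook: +10 → 10 < 30
  Glade: +95 → 95 ≥ 50
Round 2 — Glade overflows.
  Brook: +90 → 100 ≥ 30
Round 3 — Brook overflows.
  Harrow: +90 → 90 < 100
  Lorne: +60 → 60 ≥ 30
Round 4 — Lorne overflows.
No further overflows.

90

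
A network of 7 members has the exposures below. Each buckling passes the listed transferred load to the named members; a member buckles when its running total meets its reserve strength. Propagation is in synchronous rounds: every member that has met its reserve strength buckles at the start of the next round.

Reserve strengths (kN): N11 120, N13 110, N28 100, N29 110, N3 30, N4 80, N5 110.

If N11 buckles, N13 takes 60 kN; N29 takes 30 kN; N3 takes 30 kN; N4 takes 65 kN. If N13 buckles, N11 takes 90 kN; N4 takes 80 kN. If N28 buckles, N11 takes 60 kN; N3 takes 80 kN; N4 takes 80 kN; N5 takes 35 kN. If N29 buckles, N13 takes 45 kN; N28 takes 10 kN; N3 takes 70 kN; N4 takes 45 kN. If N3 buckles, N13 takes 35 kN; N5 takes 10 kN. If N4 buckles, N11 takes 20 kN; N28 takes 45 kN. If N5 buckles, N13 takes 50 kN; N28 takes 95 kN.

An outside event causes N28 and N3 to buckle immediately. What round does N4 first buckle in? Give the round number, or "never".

Round 1 — N28, N3 buckle (initial).
  N11: +60 → 60 < 120
  N13: +35 → 35 < 110
  N4: +80 → 80 ≥ 80
  N5: +35+10 → 45 < 110
Round 2 — N4 buckles.
  N11: +20 → 80 < 120
No further bucklings.

2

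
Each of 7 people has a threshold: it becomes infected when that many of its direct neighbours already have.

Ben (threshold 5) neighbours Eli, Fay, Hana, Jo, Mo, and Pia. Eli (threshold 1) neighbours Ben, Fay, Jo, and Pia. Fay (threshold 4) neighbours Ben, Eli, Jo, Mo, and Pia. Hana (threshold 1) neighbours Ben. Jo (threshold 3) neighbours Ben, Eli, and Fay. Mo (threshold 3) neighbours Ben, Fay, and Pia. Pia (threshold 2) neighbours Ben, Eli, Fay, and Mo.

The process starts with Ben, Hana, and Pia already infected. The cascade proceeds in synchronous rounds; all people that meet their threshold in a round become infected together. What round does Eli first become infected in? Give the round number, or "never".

2

Round 1 — Ben, Hana, Pia become infected (initial).
Round 2 — checking thresholds:
  Eli: 2 of 4 neighbours ≥ 1, becomes infected.
  Fay: 2 of 5 neighbours < 4, below threshold.
  Jo: 1 of 3 neighbours < 3, below threshold.
  Mo: 2 of 3 neighbours < 3, below threshold.
Round 3 — no new infections; cascade stops.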